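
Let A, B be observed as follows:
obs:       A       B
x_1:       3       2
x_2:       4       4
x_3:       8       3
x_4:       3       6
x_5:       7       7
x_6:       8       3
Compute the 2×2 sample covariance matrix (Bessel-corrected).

Step 1 — column means:
  mean(A) = (3 + 4 + 8 + 3 + 7 + 8) / 6 = 33/6 = 5.5
  mean(B) = (2 + 4 + 3 + 6 + 7 + 3) / 6 = 25/6 = 4.1667

Step 2 — sample covariance S[i,j] = (1/(n-1)) · Σ_k (x_{k,i} - mean_i) · (x_{k,j} - mean_j), with n-1 = 5.
  S[A,A] = ((-2.5)·(-2.5) + (-1.5)·(-1.5) + (2.5)·(2.5) + (-2.5)·(-2.5) + (1.5)·(1.5) + (2.5)·(2.5)) / 5 = 29.5/5 = 5.9
  S[A,B] = ((-2.5)·(-2.1667) + (-1.5)·(-0.1667) + (2.5)·(-1.1667) + (-2.5)·(1.8333) + (1.5)·(2.8333) + (2.5)·(-1.1667)) / 5 = -0.5/5 = -0.1
  S[B,B] = ((-2.1667)·(-2.1667) + (-0.1667)·(-0.1667) + (-1.1667)·(-1.1667) + (1.8333)·(1.8333) + (2.8333)·(2.8333) + (-1.1667)·(-1.1667)) / 5 = 18.8333/5 = 3.7667

S is symmetric (S[j,i] = S[i,j]). Assembling:

S = [[5.9, -0.1],
 [-0.1, 3.7667]]


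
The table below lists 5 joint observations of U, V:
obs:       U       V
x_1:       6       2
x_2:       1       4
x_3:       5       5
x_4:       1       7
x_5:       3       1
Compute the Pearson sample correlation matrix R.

Step 1 — column means:
  mean(U) = (6 + 1 + 5 + 1 + 3) / 5 = 16/5 = 3.2
  mean(V) = (2 + 4 + 5 + 7 + 1) / 5 = 19/5 = 3.8

Step 2 — sample variances and covariances s[i,j] = (1/(n-1)) · Σ_k (x_{k,i} - mean_i) · (x_{k,j} - mean_j), with n-1 = 4:
  s[U,U] = ((2.8)·(2.8) + (-2.2)·(-2.2) + (1.8)·(1.8) + (-2.2)·(-2.2) + (-0.2)·(-0.2)) / 4 = 20.8/4 = 5.2
  s[U,V] = ((2.8)·(-1.8) + (-2.2)·(0.2) + (1.8)·(1.2) + (-2.2)·(3.2) + (-0.2)·(-2.8)) / 4 = -9.8/4 = -2.45
  s[V,V] = ((-1.8)·(-1.8) + (0.2)·(0.2) + (1.2)·(1.2) + (3.2)·(3.2) + (-2.8)·(-2.8)) / 4 = 22.8/4 = 5.7
  Sample standard deviations s_i = √(s[i,i]):
  s(U) = √(5.2) = 2.2804
  s(V) = √(5.7) = 2.3875

Step 3 — r_{ij} = s_{ij} / (s_i · s_j):
  r[U,U] = 1 (diagonal).
  r[U,V] = -2.45 / (2.2804 · 2.3875) = -2.45 / 5.4443 = -0.45
  r[V,V] = 1 (diagonal).

R is symmetric with unit diagonal. Assembling:

R = [[1, -0.45],
 [-0.45, 1]]


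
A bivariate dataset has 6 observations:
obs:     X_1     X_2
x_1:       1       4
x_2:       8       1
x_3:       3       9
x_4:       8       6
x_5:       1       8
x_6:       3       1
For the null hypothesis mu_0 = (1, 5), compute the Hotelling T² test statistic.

Step 1 — sample mean vector:
  mean(X_1) = (1 + 8 + 3 + 8 + 1 + 3) / 6 = 24/6 = 4
  mean(X_2) = (4 + 1 + 9 + 6 + 8 + 1) / 6 = 29/6 = 4.8333
  x̄ = (4, 4.8333),  deviation x̄ - mu_0 = (4, 4.8333) - (1, 5) = (3, -0.1667).

Step 2 — sample covariance matrix, S[i,j] = (1/(n-1)) · Σ_k (x_{k,i} - mean_i) · (x_{k,j} - mean_j), divisor n-1 = 5:
  S[X_1,X_1] = ((-3)·(-3) + (4)·(4) + (-1)·(-1) + (4)·(4) + (-3)·(-3) + (-1)·(-1)) / 5 = 52/5 = 10.4
  S[X_1,X_2] = ((-3)·(-0.8333) + (4)·(-3.8333) + (-1)·(4.1667) + (4)·(1.1667) + (-3)·(3.1667) + (-1)·(-3.8333)) / 5 = -18/5 = -3.6
  S[X_2,X_2] = ((-0.8333)·(-0.8333) + (-3.8333)·(-3.8333) + (4.1667)·(4.1667) + (1.1667)·(1.1667) + (3.1667)·(3.1667) + (-3.8333)·(-3.8333)) / 5 = 58.8333/5 = 11.7667
  S = [[10.4, -3.6],
 [-3.6, 11.7667]].

Step 3 — invert S. det(S) = 10.4·11.7667 - (-3.6)² = 109.4133.
  S^{-1} = (1/det) · [[d, -b], [-b, a]] = [[0.1075, 0.0329],
 [0.0329, 0.0951]].

Step 4 — quadratic form (x̄ - mu_0)^T · S^{-1} · (x̄ - mu_0):
  S^{-1} · (x̄ - mu_0) = (0.3171, 0.0829),
  (x̄ - mu_0)^T · [...] = (3)·(0.3171) + (-0.1667)·(0.0829) = 0.9376.

Step 5 — scale by n: T² = 6 · 0.9376 = 5.6258.

T² ≈ 5.6258


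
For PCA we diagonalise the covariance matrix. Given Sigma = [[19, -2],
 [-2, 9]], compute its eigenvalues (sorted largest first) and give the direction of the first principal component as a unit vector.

Step 1 — characteristic polynomial of 2×2 Sigma:
  det(Sigma - λI) = λ² - trace · λ + det = 0.
  trace = 19 + 9 = 28, det = 19·9 - (-2)² = 167.
Step 2 — discriminant:
  Δ = trace² - 4·det = 784 - 668 = 116.
Step 3 — eigenvalues:
  λ = (trace ± √Δ)/2 = (28 ± 10.7703)/2,
  λ_1 = 19.3852,  λ_2 = 8.6148.

Step 4 — unit eigenvector for λ_1: solve (Sigma - λ_1 I)v = 0. First row:
  (19 - 19.3852)·v_x + (-2)·v_y = 0, i.e. (-0.3852)·v_x + (-2)·v_y = 0,
  so v ∝ (b, λ_1 - a) = (-2, 0.3852); multiply by -1 so the first entry is positive: u = (2, -0.3852).
  ||u|| = √((2)² + (-0.3852)²) = √(4.1484) ≈ 2.0368,
  v_1 = u/||u|| ≈ (0.982, -0.1891) (||v_1|| = 1).

λ_1 = 19.3852,  λ_2 = 8.6148;  v_1 ≈ (0.982, -0.1891)


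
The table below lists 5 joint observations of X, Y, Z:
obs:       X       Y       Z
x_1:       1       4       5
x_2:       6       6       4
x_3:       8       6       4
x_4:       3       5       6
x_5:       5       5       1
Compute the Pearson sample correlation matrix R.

Step 1 — column means:
  mean(X) = (1 + 6 + 8 + 3 + 5) / 5 = 23/5 = 4.6
  mean(Y) = (4 + 6 + 6 + 5 + 5) / 5 = 26/5 = 5.2
  mean(Z) = (5 + 4 + 4 + 6 + 1) / 5 = 20/5 = 4

Step 2 — sample variances and covariances s[i,j] = (1/(n-1)) · Σ_k (x_{k,i} - mean_i) · (x_{k,j} - mean_j), with n-1 = 4:
  s[X,X] = ((-3.6)·(-3.6) + (1.4)·(1.4) + (3.4)·(3.4) + (-1.6)·(-1.6) + (0.4)·(0.4)) / 4 = 29.2/4 = 7.3
  s[X,Y] = ((-3.6)·(-1.2) + (1.4)·(0.8) + (3.4)·(0.8) + (-1.6)·(-0.2) + (0.4)·(-0.2)) / 4 = 8.4/4 = 2.1
  s[X,Z] = ((-3.6)·(1) + (1.4)·(0) + (3.4)·(0) + (-1.6)·(2) + (0.4)·(-3)) / 4 = -8/4 = -2
  s[Y,Y] = ((-1.2)·(-1.2) + (0.8)·(0.8) + (0.8)·(0.8) + (-0.2)·(-0.2) + (-0.2)·(-0.2)) / 4 = 2.8/4 = 0.7
  s[Y,Z] = ((-1.2)·(1) + (0.8)·(0) + (0.8)·(0) + (-0.2)·(2) + (-0.2)·(-3)) / 4 = -1/4 = -0.25
  s[Z,Z] = ((1)·(1) + (0)·(0) + (0)·(0) + (2)·(2) + (-3)·(-3)) / 4 = 14/4 = 3.5
  Sample standard deviations s_i = √(s[i,i]):
  s(X) = √(7.3) = 2.7019
  s(Y) = √(0.7) = 0.8367
  s(Z) = √(3.5) = 1.8708

Step 3 — r_{ij} = s_{ij} / (s_i · s_j):
  r[X,X] = 1 (diagonal).
  r[X,Y] = 2.1 / (2.7019 · 0.8367) = 2.1 / 2.2605 = 0.929
  r[X,Z] = -2 / (2.7019 · 1.8708) = -2 / 5.0547 = -0.3957
  r[Y,Y] = 1 (diagonal).
  r[Y,Z] = -0.25 / (0.8367 · 1.8708) = -0.25 / 1.5652 = -0.1597
  r[Z,Z] = 1 (diagonal).

R is symmetric with unit diagonal. Assembling:

R = [[1, 0.929, -0.3957],
 [0.929, 1, -0.1597],
 [-0.3957, -0.1597, 1]]


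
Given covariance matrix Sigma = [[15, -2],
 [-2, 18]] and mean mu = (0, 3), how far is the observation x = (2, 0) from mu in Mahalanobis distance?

Step 1 — centre the observation: (x - mu) = (2, -3).

Step 2 — invert Sigma. det(Sigma) = 15·18 - (-2)² = 266.
  Sigma^{-1} = (1/det) · [[d, -b], [-b, a]] = [[0.0677, 0.0075],
 [0.0075, 0.0564]].

Step 3 — form the quadratic (x - mu)^T · Sigma^{-1} · (x - mu):
  Sigma^{-1} · (x - mu) = (0.1128, -0.1541).
  (x - mu)^T · [Sigma^{-1} · (x - mu)] = (2)·(0.1128) + (-3)·(-0.1541) = 0.688.

Step 4 — take square root: d = √(0.688) ≈ 0.8294.

d(x, mu) = √(0.688) ≈ 0.8294


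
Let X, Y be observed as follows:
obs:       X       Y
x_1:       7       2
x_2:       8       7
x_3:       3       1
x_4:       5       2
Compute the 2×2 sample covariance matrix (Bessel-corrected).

Step 1 — column means:
  mean(X) = (7 + 8 + 3 + 5) / 4 = 23/4 = 5.75
  mean(Y) = (2 + 7 + 1 + 2) / 4 = 12/4 = 3

Step 2 — sample covariance S[i,j] = (1/(n-1)) · Σ_k (x_{k,i} - mean_i) · (x_{k,j} - mean_j), with n-1 = 3.
  S[X,X] = ((1.25)·(1.25) + (2.25)·(2.25) + (-2.75)·(-2.75) + (-0.75)·(-0.75)) / 3 = 14.75/3 = 4.9167
  S[X,Y] = ((1.25)·(-1) + (2.25)·(4) + (-2.75)·(-2) + (-0.75)·(-1)) / 3 = 14/3 = 4.6667
  S[Y,Y] = ((-1)·(-1) + (4)·(4) + (-2)·(-2) + (-1)·(-1)) / 3 = 22/3 = 7.3333

S is symmetric (S[j,i] = S[i,j]). Assembling:

S = [[4.9167, 4.6667],
 [4.6667, 7.3333]]


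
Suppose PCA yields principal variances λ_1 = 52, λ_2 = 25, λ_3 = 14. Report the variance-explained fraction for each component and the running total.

Step 1 — total variance = trace(Sigma) = Σ λ_i = 52 + 25 + 14 = 91.

Step 2 — fraction explained by component i = λ_i / Σ λ:
  PC1: 52/91 = 0.5714
  PC2: 25/91 = 0.2747
  PC3: 14/91 = 0.1538

Step 3 — cumulative fraction after k components = (λ_1 + ... + λ_k) / Σ λ:
  k = 1: 52/91 = 0.5714
  k = 2: (52 + 25)/91 = 77/91 = 0.8462
  k = 3: (52 + 25 + 14)/91 = 91/91 = 1

Summary (fraction, with percent):

explained: PC1 0.5714 (57.14%), PC2 0.2747 (27.47%), PC3 0.1538 (15.38%);  cumulative: 0.5714, 0.8462, 1


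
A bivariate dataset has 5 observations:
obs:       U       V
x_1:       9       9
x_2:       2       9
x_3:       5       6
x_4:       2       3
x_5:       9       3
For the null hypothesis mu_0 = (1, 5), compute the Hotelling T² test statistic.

Step 1 — sample mean vector:
  mean(U) = (9 + 2 + 5 + 2 + 9) / 5 = 27/5 = 5.4
  mean(V) = (9 + 9 + 6 + 3 + 3) / 5 = 30/5 = 6
  x̄ = (5.4, 6),  deviation x̄ - mu_0 = (5.4, 6) - (1, 5) = (4.4, 1).

Step 2 — sample covariance matrix, S[i,j] = (1/(n-1)) · Σ_k (x_{k,i} - mean_i) · (x_{k,j} - mean_j), divisor n-1 = 4:
  S[U,U] = ((3.6)·(3.6) + (-3.4)·(-3.4) + (-0.4)·(-0.4) + (-3.4)·(-3.4) + (3.6)·(3.6)) / 4 = 49.2/4 = 12.3
  S[U,V] = ((3.6)·(3) + (-3.4)·(3) + (-0.4)·(0) + (-3.4)·(-3) + (3.6)·(-3)) / 4 = 0/4 = 0
  S[V,V] = ((3)·(3) + (3)·(3) + (0)·(0) + (-3)·(-3) + (-3)·(-3)) / 4 = 36/4 = 9
  S = [[12.3, 0],
 [0, 9]].

Step 3 — invert S. det(S) = 12.3·9 - (0)² = 110.7.
  S^{-1} = (1/det) · [[d, -b], [-b, a]] = [[0.0813, 0],
 [0, 0.1111]].

Step 4 — quadratic form (x̄ - mu_0)^T · S^{-1} · (x̄ - mu_0):
  S^{-1} · (x̄ - mu_0) = (0.3577, 0.1111),
  (x̄ - mu_0)^T · [...] = (4.4)·(0.3577) + (1)·(0.1111) = 1.6851.

Step 5 — scale by n: T² = 5 · 1.6851 = 8.4255.

T² ≈ 8.4255


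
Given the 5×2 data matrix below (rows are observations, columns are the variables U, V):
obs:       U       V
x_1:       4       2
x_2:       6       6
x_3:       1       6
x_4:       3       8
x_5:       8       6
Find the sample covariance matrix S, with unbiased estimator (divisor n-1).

Step 1 — column means:
  mean(U) = (4 + 6 + 1 + 3 + 8) / 5 = 22/5 = 4.4
  mean(V) = (2 + 6 + 6 + 8 + 6) / 5 = 28/5 = 5.6

Step 2 — sample covariance S[i,j] = (1/(n-1)) · Σ_k (x_{k,i} - mean_i) · (x_{k,j} - mean_j), with n-1 = 4.
  S[U,U] = ((-0.4)·(-0.4) + (1.6)·(1.6) + (-3.4)·(-3.4) + (-1.4)·(-1.4) + (3.6)·(3.6)) / 4 = 29.2/4 = 7.3
  S[U,V] = ((-0.4)·(-3.6) + (1.6)·(0.4) + (-3.4)·(0.4) + (-1.4)·(2.4) + (3.6)·(0.4)) / 4 = -1.2/4 = -0.3
  S[V,V] = ((-3.6)·(-3.6) + (0.4)·(0.4) + (0.4)·(0.4) + (2.4)·(2.4) + (0.4)·(0.4)) / 4 = 19.2/4 = 4.8

S is symmetric (S[j,i] = S[i,j]). Assembling:

S = [[7.3, -0.3],
 [-0.3, 4.8]]


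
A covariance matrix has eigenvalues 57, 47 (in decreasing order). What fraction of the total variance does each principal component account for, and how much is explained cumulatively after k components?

Step 1 — total variance = trace(Sigma) = Σ λ_i = 57 + 47 = 104.

Step 2 — fraction explained by component i = λ_i / Σ λ:
  PC1: 57/104 = 0.5481
  PC2: 47/104 = 0.4519

Step 3 — cumulative fraction after k components = (λ_1 + ... + λ_k) / Σ λ:
  k = 1: 57/104 = 0.5481
  k = 2: (57 + 47)/104 = 104/104 = 1

Summary (fraction, with percent):

explained: PC1 0.5481 (54.81%), PC2 0.4519 (45.19%);  cumulative: 0.5481, 1


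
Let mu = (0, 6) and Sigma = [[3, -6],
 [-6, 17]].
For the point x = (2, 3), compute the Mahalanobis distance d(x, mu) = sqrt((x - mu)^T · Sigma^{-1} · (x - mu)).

Step 1 — centre the observation: (x - mu) = (2, -3).

Step 2 — invert Sigma. det(Sigma) = 3·17 - (-6)² = 15.
  Sigma^{-1} = (1/det) · [[d, -b], [-b, a]] = [[1.1333, 0.4],
 [0.4, 0.2]].

Step 3 — form the quadratic (x - mu)^T · Sigma^{-1} · (x - mu):
  Sigma^{-1} · (x - mu) = (1.0667, 0.2).
  (x - mu)^T · [Sigma^{-1} · (x - mu)] = (2)·(1.0667) + (-3)·(0.2) = 1.5333.

Step 4 — take square root: d = √(1.5333) ≈ 1.2383.

d(x, mu) = √(1.5333) ≈ 1.2383


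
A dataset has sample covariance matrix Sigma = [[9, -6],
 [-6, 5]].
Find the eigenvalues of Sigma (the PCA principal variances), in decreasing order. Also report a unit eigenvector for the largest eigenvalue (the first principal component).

Step 1 — characteristic polynomial of 2×2 Sigma:
  det(Sigma - λI) = λ² - trace · λ + det = 0.
  trace = 9 + 5 = 14, det = 9·5 - (-6)² = 9.
Step 2 — discriminant:
  Δ = trace² - 4·det = 196 - 36 = 160.
Step 3 — eigenvalues:
  λ = (trace ± √Δ)/2 = (14 ± 12.6491)/2,
  λ_1 = 13.3246,  λ_2 = 0.6754.

Step 4 — unit eigenvector for λ_1: solve (Sigma - λ_1 I)v = 0. First row:
  (9 - 13.3246)·v_x + (-6)·v_y = 0, i.e. (-4.3246)·v_x + (-6)·v_y = 0,
  so v ∝ (b, λ_1 - a) = (-6, 4.3246); multiply by -1 so the first entry is positive: u = (6, -4.3246).
  ||u|| = √((6)² + (-4.3246)²) = √(54.7018) ≈ 7.3961,
  v_1 = u/||u|| ≈ (0.8112, -0.5847) (||v_1|| = 1).

λ_1 = 13.3246,  λ_2 = 0.6754;  v_1 ≈ (0.8112, -0.5847)


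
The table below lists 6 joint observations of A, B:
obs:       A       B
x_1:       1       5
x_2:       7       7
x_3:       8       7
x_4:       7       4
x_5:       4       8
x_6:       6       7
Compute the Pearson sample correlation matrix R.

Step 1 — column means:
  mean(A) = (1 + 7 + 8 + 7 + 4 + 6) / 6 = 33/6 = 5.5
  mean(B) = (5 + 7 + 7 + 4 + 8 + 7) / 6 = 38/6 = 6.3333

Step 2 — sample variances and covariances s[i,j] = (1/(n-1)) · Σ_k (x_{k,i} - mean_i) · (x_{k,j} - mean_j), with n-1 = 5:
  s[A,A] = ((-4.5)·(-4.5) + (1.5)·(1.5) + (2.5)·(2.5) + (1.5)·(1.5) + (-1.5)·(-1.5) + (0.5)·(0.5)) / 5 = 33.5/5 = 6.7
  s[A,B] = ((-4.5)·(-1.3333) + (1.5)·(0.6667) + (2.5)·(0.6667) + (1.5)·(-2.3333) + (-1.5)·(1.6667) + (0.5)·(0.6667)) / 5 = 3/5 = 0.6
  s[B,B] = ((-1.3333)·(-1.3333) + (0.6667)·(0.6667) + (0.6667)·(0.6667) + (-2.3333)·(-2.3333) + (1.6667)·(1.6667) + (0.6667)·(0.6667)) / 5 = 11.3333/5 = 2.2667
  Sample standard deviations s_i = √(s[i,i]):
  s(A) = √(6.7) = 2.5884
  s(B) = √(2.2667) = 1.5055

Step 3 — r_{ij} = s_{ij} / (s_i · s_j):
  r[A,A] = 1 (diagonal).
  r[A,B] = 0.6 / (2.5884 · 1.5055) = 0.6 / 3.897 = 0.154
  r[B,B] = 1 (diagonal).

R is symmetric with unit diagonal. Assembling:

R = [[1, 0.154],
 [0.154, 1]]


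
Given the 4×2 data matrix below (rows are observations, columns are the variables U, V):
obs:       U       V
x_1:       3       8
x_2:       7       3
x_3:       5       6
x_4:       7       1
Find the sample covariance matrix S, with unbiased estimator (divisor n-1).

Step 1 — column means:
  mean(U) = (3 + 7 + 5 + 7) / 4 = 22/4 = 5.5
  mean(V) = (8 + 3 + 6 + 1) / 4 = 18/4 = 4.5

Step 2 — sample covariance S[i,j] = (1/(n-1)) · Σ_k (x_{k,i} - mean_i) · (x_{k,j} - mean_j), with n-1 = 3.
  S[U,U] = ((-2.5)·(-2.5) + (1.5)·(1.5) + (-0.5)·(-0.5) + (1.5)·(1.5)) / 3 = 11/3 = 3.6667
  S[U,V] = ((-2.5)·(3.5) + (1.5)·(-1.5) + (-0.5)·(1.5) + (1.5)·(-3.5)) / 3 = -17/3 = -5.6667
  S[V,V] = ((3.5)·(3.5) + (-1.5)·(-1.5) + (1.5)·(1.5) + (-3.5)·(-3.5)) / 3 = 29/3 = 9.6667

S is symmetric (S[j,i] = S[i,j]). Assembling:

S = [[3.6667, -5.6667],
 [-5.6667, 9.6667]]


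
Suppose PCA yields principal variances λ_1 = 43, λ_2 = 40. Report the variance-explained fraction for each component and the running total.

Step 1 — total variance = trace(Sigma) = Σ λ_i = 43 + 40 = 83.

Step 2 — fraction explained by component i = λ_i / Σ λ:
  PC1: 43/83 = 0.5181
  PC2: 40/83 = 0.4819

Step 3 — cumulative fraction after k components = (λ_1 + ... + λ_k) / Σ λ:
  k = 1: 43/83 = 0.5181
  k = 2: (43 + 40)/83 = 83/83 = 1

Summary (fraction, with percent):

explained: PC1 0.5181 (51.81%), PC2 0.4819 (48.19%);  cumulative: 0.5181, 1


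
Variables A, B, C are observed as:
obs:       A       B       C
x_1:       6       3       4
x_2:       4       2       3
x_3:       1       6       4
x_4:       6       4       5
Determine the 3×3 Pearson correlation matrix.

Step 1 — column means:
  mean(A) = (6 + 4 + 1 + 6) / 4 = 17/4 = 4.25
  mean(B) = (3 + 2 + 6 + 4) / 4 = 15/4 = 3.75
  mean(C) = (4 + 3 + 4 + 5) / 4 = 16/4 = 4

Step 2 — sample variances and covariances s[i,j] = (1/(n-1)) · Σ_k (x_{k,i} - mean_i) · (x_{k,j} - mean_j), with n-1 = 3:
  s[A,A] = ((1.75)·(1.75) + (-0.25)·(-0.25) + (-3.25)·(-3.25) + (1.75)·(1.75)) / 3 = 16.75/3 = 5.5833
  s[A,B] = ((1.75)·(-0.75) + (-0.25)·(-1.75) + (-3.25)·(2.25) + (1.75)·(0.25)) / 3 = -7.75/3 = -2.5833
  s[A,C] = ((1.75)·(0) + (-0.25)·(-1) + (-3.25)·(0) + (1.75)·(1)) / 3 = 2/3 = 0.6667
  s[B,B] = ((-0.75)·(-0.75) + (-1.75)·(-1.75) + (2.25)·(2.25) + (0.25)·(0.25)) / 3 = 8.75/3 = 2.9167
  s[B,C] = ((-0.75)·(0) + (-1.75)·(-1) + (2.25)·(0) + (0.25)·(1)) / 3 = 2/3 = 0.6667
  s[C,C] = ((0)·(0) + (-1)·(-1) + (0)·(0) + (1)·(1)) / 3 = 2/3 = 0.6667
  Sample standard deviations s_i = √(s[i,i]):
  s(A) = √(5.5833) = 2.3629
  s(B) = √(2.9167) = 1.7078
  s(C) = √(0.6667) = 0.8165

Step 3 — r_{ij} = s_{ij} / (s_i · s_j):
  r[A,A] = 1 (diagonal).
  r[A,B] = -2.5833 / (2.3629 · 1.7078) = -2.5833 / 4.0354 = -0.6402
  r[A,C] = 0.6667 / (2.3629 · 0.8165) = 0.6667 / 1.9293 = 0.3455
  r[B,B] = 1 (diagonal).
  r[B,C] = 0.6667 / (1.7078 · 0.8165) = 0.6667 / 1.3944 = 0.4781
  r[C,C] = 1 (diagonal).

R is symmetric with unit diagonal. Assembling:

R = [[1, -0.6402, 0.3455],
 [-0.6402, 1, 0.4781],
 [0.3455, 0.4781, 1]]


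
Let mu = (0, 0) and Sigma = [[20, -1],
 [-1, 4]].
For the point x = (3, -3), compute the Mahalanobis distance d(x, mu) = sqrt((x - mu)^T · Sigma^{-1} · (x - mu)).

Step 1 — centre the observation: (x - mu) = (3, -3).

Step 2 — invert Sigma. det(Sigma) = 20·4 - (-1)² = 79.
  Sigma^{-1} = (1/det) · [[d, -b], [-b, a]] = [[0.0506, 0.0127],
 [0.0127, 0.2532]].

Step 3 — form the quadratic (x - mu)^T · Sigma^{-1} · (x - mu):
  Sigma^{-1} · (x - mu) = (0.1139, -0.7215).
  (x - mu)^T · [Sigma^{-1} · (x - mu)] = (3)·(0.1139) + (-3)·(-0.7215) = 2.5063.

Step 4 — take square root: d = √(2.5063) ≈ 1.5831.

d(x, mu) = √(2.5063) ≈ 1.5831


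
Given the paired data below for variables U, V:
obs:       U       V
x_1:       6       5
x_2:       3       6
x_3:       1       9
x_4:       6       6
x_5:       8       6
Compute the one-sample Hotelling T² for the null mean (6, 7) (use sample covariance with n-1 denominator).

Step 1 — sample mean vector:
  mean(U) = (6 + 3 + 1 + 6 + 8) / 5 = 24/5 = 4.8
  mean(V) = (5 + 6 + 9 + 6 + 6) / 5 = 32/5 = 6.4
  x̄ = (4.8, 6.4),  deviation x̄ - mu_0 = (4.8, 6.4) - (6, 7) = (-1.2, -0.6).

Step 2 — sample covariance matrix, S[i,j] = (1/(n-1)) · Σ_k (x_{k,i} - mean_i) · (x_{k,j} - mean_j), divisor n-1 = 4:
  S[U,U] = ((1.2)·(1.2) + (-1.8)·(-1.8) + (-3.8)·(-3.8) + (1.2)·(1.2) + (3.2)·(3.2)) / 4 = 30.8/4 = 7.7
  S[U,V] = ((1.2)·(-1.4) + (-1.8)·(-0.4) + (-3.8)·(2.6) + (1.2)·(-0.4) + (3.2)·(-0.4)) / 4 = -12.6/4 = -3.15
  S[V,V] = ((-1.4)·(-1.4) + (-0.4)·(-0.4) + (2.6)·(2.6) + (-0.4)·(-0.4) + (-0.4)·(-0.4)) / 4 = 9.2/4 = 2.3
  S = [[7.7, -3.15],
 [-3.15, 2.3]].

Step 3 — invert S. det(S) = 7.7·2.3 - (-3.15)² = 7.7875.
  S^{-1} = (1/det) · [[d, -b], [-b, a]] = [[0.2953, 0.4045],
 [0.4045, 0.9888]].

Step 4 — quadratic form (x̄ - mu_0)^T · S^{-1} · (x̄ - mu_0):
  S^{-1} · (x̄ - mu_0) = (-0.5971, -1.0787),
  (x̄ - mu_0)^T · [...] = (-1.2)·(-0.5971) + (-0.6)·(-1.0787) = 1.3637.

Step 5 — scale by n: T² = 5 · 1.3637 = 6.8186.

T² ≈ 6.8186


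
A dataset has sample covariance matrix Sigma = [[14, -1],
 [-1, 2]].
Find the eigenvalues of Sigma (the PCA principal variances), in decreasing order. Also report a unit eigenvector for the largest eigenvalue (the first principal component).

Step 1 — characteristic polynomial of 2×2 Sigma:
  det(Sigma - λI) = λ² - trace · λ + det = 0.
  trace = 14 + 2 = 16, det = 14·2 - (-1)² = 27.
Step 2 — discriminant:
  Δ = trace² - 4·det = 256 - 108 = 148.
Step 3 — eigenvalues:
  λ = (trace ± √Δ)/2 = (16 ± 12.1655)/2,
  λ_1 = 14.0828,  λ_2 = 1.9172.

Step 4 — unit eigenvector for λ_1: solve (Sigma - λ_1 I)v = 0. First row:
  (14 - 14.0828)·v_x + (-1)·v_y = 0, i.e. (-0.0828)·v_x + (-1)·v_y = 0,
  so v ∝ (b, λ_1 - a) = (-1, 0.0828); multiply by -1 so the first entry is positive: u = (1, -0.0828).
  ||u|| = √((1)² + (-0.0828)²) = √(1.0068) ≈ 1.0034,
  v_1 = u/||u|| ≈ (0.9966, -0.0825) (||v_1|| = 1).

λ_1 = 14.0828,  λ_2 = 1.9172;  v_1 ≈ (0.9966, -0.0825)


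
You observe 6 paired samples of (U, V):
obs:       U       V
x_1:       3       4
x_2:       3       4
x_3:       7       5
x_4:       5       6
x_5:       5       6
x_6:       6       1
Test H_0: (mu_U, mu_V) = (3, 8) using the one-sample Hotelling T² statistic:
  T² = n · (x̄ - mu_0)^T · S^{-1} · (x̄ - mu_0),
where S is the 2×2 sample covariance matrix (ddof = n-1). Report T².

Step 1 — sample mean vector:
  mean(U) = (3 + 3 + 7 + 5 + 5 + 6) / 6 = 29/6 = 4.8333
  mean(V) = (4 + 4 + 5 + 6 + 6 + 1) / 6 = 26/6 = 4.3333
  x̄ = (4.8333, 4.3333),  deviation x̄ - mu_0 = (4.8333, 4.3333) - (3, 8) = (1.8333, -3.6667).

Step 2 — sample covariance matrix, S[i,j] = (1/(n-1)) · Σ_k (x_{k,i} - mean_i) · (x_{k,j} - mean_j), divisor n-1 = 5:
  S[U,U] = ((-1.8333)·(-1.8333) + (-1.8333)·(-1.8333) + (2.1667)·(2.1667) + (0.1667)·(0.1667) + (0.1667)·(0.1667) + (1.1667)·(1.1667)) / 5 = 12.8333/5 = 2.5667
  S[U,V] = ((-1.8333)·(-0.3333) + (-1.8333)·(-0.3333) + (2.1667)·(0.6667) + (0.1667)·(1.6667) + (0.1667)·(1.6667) + (1.1667)·(-3.3333)) / 5 = -0.6667/5 = -0.1333
  S[V,V] = ((-0.3333)·(-0.3333) + (-0.3333)·(-0.3333) + (0.6667)·(0.6667) + (1.6667)·(1.6667) + (1.6667)·(1.6667) + (-3.3333)·(-3.3333)) / 5 = 17.3333/5 = 3.4667
  S = [[2.5667, -0.1333],
 [-0.1333, 3.4667]].

Step 3 — invert S. det(S) = 2.5667·3.4667 - (-0.1333)² = 8.88.
  S^{-1} = (1/det) · [[d, -b], [-b, a]] = [[0.3904, 0.015],
 [0.015, 0.289]].

Step 4 — quadratic form (x̄ - mu_0)^T · S^{-1} · (x̄ - mu_0):
  S^{-1} · (x̄ - mu_0) = (0.6607, -1.0323),
  (x̄ - mu_0)^T · [...] = (1.8333)·(0.6607) + (-3.6667)·(-1.0323) = 4.9962.

Step 5 — scale by n: T² = 6 · 4.9962 = 29.9775.

T² ≈ 29.9775


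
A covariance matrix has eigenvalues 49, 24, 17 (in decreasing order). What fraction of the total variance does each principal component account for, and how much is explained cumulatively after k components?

Step 1 — total variance = trace(Sigma) = Σ λ_i = 49 + 24 + 17 = 90.

Step 2 — fraction explained by component i = λ_i / Σ λ:
  PC1: 49/90 = 0.5444
  PC2: 24/90 = 0.2667
  PC3: 17/90 = 0.1889

Step 3 — cumulative fraction after k components = (λ_1 + ... + λ_k) / Σ λ:
  k = 1: 49/90 = 0.5444
  k = 2: (49 + 24)/90 = 73/90 = 0.8111
  k = 3: (49 + 24 + 17)/90 = 90/90 = 1

Summary (fraction, with percent):

explained: PC1 0.5444 (54.44%), PC2 0.2667 (26.67%), PC3 0.1889 (18.89%);  cumulative: 0.5444, 0.8111, 1


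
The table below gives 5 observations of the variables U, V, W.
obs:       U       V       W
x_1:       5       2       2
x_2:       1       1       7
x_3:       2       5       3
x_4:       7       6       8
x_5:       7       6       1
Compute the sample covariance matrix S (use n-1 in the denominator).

Step 1 — column means:
  mean(U) = (5 + 1 + 2 + 7 + 7) / 5 = 22/5 = 4.4
  mean(V) = (2 + 1 + 5 + 6 + 6) / 5 = 20/5 = 4
  mean(W) = (2 + 7 + 3 + 8 + 1) / 5 = 21/5 = 4.2

Step 2 — sample covariance S[i,j] = (1/(n-1)) · Σ_k (x_{k,i} - mean_i) · (x_{k,j} - mean_j), with n-1 = 4.
  S[U,U] = ((0.6)·(0.6) + (-3.4)·(-3.4) + (-2.4)·(-2.4) + (2.6)·(2.6) + (2.6)·(2.6)) / 4 = 31.2/4 = 7.8
  S[U,V] = ((0.6)·(-2) + (-3.4)·(-3) + (-2.4)·(1) + (2.6)·(2) + (2.6)·(2)) / 4 = 17/4 = 4.25
  S[U,W] = ((0.6)·(-2.2) + (-3.4)·(2.8) + (-2.4)·(-1.2) + (2.6)·(3.8) + (2.6)·(-3.2)) / 4 = -6.4/4 = -1.6
  S[V,V] = ((-2)·(-2) + (-3)·(-3) + (1)·(1) + (2)·(2) + (2)·(2)) / 4 = 22/4 = 5.5
  S[V,W] = ((-2)·(-2.2) + (-3)·(2.8) + (1)·(-1.2) + (2)·(3.8) + (2)·(-3.2)) / 4 = -4/4 = -1
  S[W,W] = ((-2.2)·(-2.2) + (2.8)·(2.8) + (-1.2)·(-1.2) + (3.8)·(3.8) + (-3.2)·(-3.2)) / 4 = 38.8/4 = 9.7

S is symmetric (S[j,i] = S[i,j]). Assembling:

S = [[7.8, 4.25, -1.6],
 [4.25, 5.5, -1],
 [-1.6, -1, 9.7]]


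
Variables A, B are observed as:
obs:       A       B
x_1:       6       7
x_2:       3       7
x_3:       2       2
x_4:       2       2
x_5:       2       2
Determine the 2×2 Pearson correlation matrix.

Step 1 — column means:
  mean(A) = (6 + 3 + 2 + 2 + 2) / 5 = 15/5 = 3
  mean(B) = (7 + 7 + 2 + 2 + 2) / 5 = 20/5 = 4

Step 2 — sample variances and covariances s[i,j] = (1/(n-1)) · Σ_k (x_{k,i} - mean_i) · (x_{k,j} - mean_j), with n-1 = 4:
  s[A,A] = ((3)·(3) + (0)·(0) + (-1)·(-1) + (-1)·(-1) + (-1)·(-1)) / 4 = 12/4 = 3
  s[A,B] = ((3)·(3) + (0)·(3) + (-1)·(-2) + (-1)·(-2) + (-1)·(-2)) / 4 = 15/4 = 3.75
  s[B,B] = ((3)·(3) + (3)·(3) + (-2)·(-2) + (-2)·(-2) + (-2)·(-2)) / 4 = 30/4 = 7.5
  Sample standard deviations s_i = √(s[i,i]):
  s(A) = √(3) = 1.7321
  s(B) = √(7.5) = 2.7386

Step 3 — r_{ij} = s_{ij} / (s_i · s_j):
  r[A,A] = 1 (diagonal).
  r[A,B] = 3.75 / (1.7321 · 2.7386) = 3.75 / 4.7434 = 0.7906
  r[B,B] = 1 (diagonal).

R is symmetric with unit diagonal. Assembling:

R = [[1, 0.7906],
 [0.7906, 1]]


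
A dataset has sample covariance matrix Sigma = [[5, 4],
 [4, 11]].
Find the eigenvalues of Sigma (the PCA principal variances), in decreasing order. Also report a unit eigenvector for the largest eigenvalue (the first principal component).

Step 1 — characteristic polynomial of 2×2 Sigma:
  det(Sigma - λI) = λ² - trace · λ + det = 0.
  trace = 5 + 11 = 16, det = 5·11 - (4)² = 39.
Step 2 — discriminant:
  Δ = trace² - 4·det = 256 - 156 = 100.
Step 3 — eigenvalues:
  λ = (trace ± √Δ)/2 = (16 ± 10)/2,
  λ_1 = 13,  λ_2 = 3.

Step 4 — unit eigenvector for λ_1: solve (Sigma - λ_1 I)v = 0. First row:
  (5 - 13)·v_x + (4)·v_y = 0, i.e. (-8)·v_x + (4)·v_y = 0,
  so v ∝ (b, λ_1 - a) = (4, 8) = u.
  ||u|| = √((4)² + (8)²) = √(80) ≈ 8.9443,
  v_1 = u/||u|| ≈ (0.4472, 0.8944) (||v_1|| = 1).

λ_1 = 13,  λ_2 = 3;  v_1 ≈ (0.4472, 0.8944)


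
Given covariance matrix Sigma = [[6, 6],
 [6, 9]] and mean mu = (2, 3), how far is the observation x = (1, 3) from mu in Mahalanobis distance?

Step 1 — centre the observation: (x - mu) = (-1, 0).

Step 2 — invert Sigma. det(Sigma) = 6·9 - (6)² = 18.
  Sigma^{-1} = (1/det) · [[d, -b], [-b, a]] = [[0.5, -0.3333],
 [-0.3333, 0.3333]].

Step 3 — form the quadratic (x - mu)^T · Sigma^{-1} · (x - mu):
  Sigma^{-1} · (x - mu) = (-0.5, 0.3333).
  (x - mu)^T · [Sigma^{-1} · (x - mu)] = (-1)·(-0.5) + (0)·(0.3333) = 0.5.

Step 4 — take square root: d = √(0.5) ≈ 0.7071.

d(x, mu) = √(0.5) ≈ 0.7071


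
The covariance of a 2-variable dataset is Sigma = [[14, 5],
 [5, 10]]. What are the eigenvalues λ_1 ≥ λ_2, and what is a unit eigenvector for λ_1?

Step 1 — characteristic polynomial of 2×2 Sigma:
  det(Sigma - λI) = λ² - trace · λ + det = 0.
  trace = 14 + 10 = 24, det = 14·10 - (5)² = 115.
Step 2 — discriminant:
  Δ = trace² - 4·det = 576 - 460 = 116.
Step 3 — eigenvalues:
  λ = (trace ± √Δ)/2 = (24 ± 10.7703)/2,
  λ_1 = 17.3852,  λ_2 = 6.6148.

Step 4 — unit eigenvector for λ_1: solve (Sigma - λ_1 I)v = 0. First row:
  (14 - 17.3852)·v_x + (5)·v_y = 0, i.e. (-3.3852)·v_x + (5)·v_y = 0,
  so v ∝ (b, λ_1 - a) = (5, 3.3852) = u.
  ||u|| = √((5)² + (3.3852)²) = √(36.4593) ≈ 6.0382,
  v_1 = u/||u|| ≈ (0.8281, 0.5606) (||v_1|| = 1).

λ_1 = 17.3852,  λ_2 = 6.6148;  v_1 ≈ (0.8281, 0.5606)


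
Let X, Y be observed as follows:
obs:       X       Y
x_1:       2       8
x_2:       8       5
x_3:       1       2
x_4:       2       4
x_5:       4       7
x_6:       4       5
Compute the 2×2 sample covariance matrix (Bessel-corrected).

Step 1 — column means:
  mean(X) = (2 + 8 + 1 + 2 + 4 + 4) / 6 = 21/6 = 3.5
  mean(Y) = (8 + 5 + 2 + 4 + 7 + 5) / 6 = 31/6 = 5.1667

Step 2 — sample covariance S[i,j] = (1/(n-1)) · Σ_k (x_{k,i} - mean_i) · (x_{k,j} - mean_j), with n-1 = 5.
  S[X,X] = ((-1.5)·(-1.5) + (4.5)·(4.5) + (-2.5)·(-2.5) + (-1.5)·(-1.5) + (0.5)·(0.5) + (0.5)·(0.5)) / 5 = 31.5/5 = 6.3
  S[X,Y] = ((-1.5)·(2.8333) + (4.5)·(-0.1667) + (-2.5)·(-3.1667) + (-1.5)·(-1.1667) + (0.5)·(1.8333) + (0.5)·(-0.1667)) / 5 = 5.5/5 = 1.1
  S[Y,Y] = ((2.8333)·(2.8333) + (-0.1667)·(-0.1667) + (-3.1667)·(-3.1667) + (-1.1667)·(-1.1667) + (1.8333)·(1.8333) + (-0.1667)·(-0.1667)) / 5 = 22.8333/5 = 4.5667

S is symmetric (S[j,i] = S[i,j]). Assembling:

S = [[6.3, 1.1],
 [1.1, 4.5667]]


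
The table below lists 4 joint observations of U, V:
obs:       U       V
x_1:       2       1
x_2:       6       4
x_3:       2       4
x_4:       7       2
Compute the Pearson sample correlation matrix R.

Step 1 — column means:
  mean(U) = (2 + 6 + 2 + 7) / 4 = 17/4 = 4.25
  mean(V) = (1 + 4 + 4 + 2) / 4 = 11/4 = 2.75

Step 2 — sample variances and covariances s[i,j] = (1/(n-1)) · Σ_k (x_{k,i} - mean_i) · (x_{k,j} - mean_j), with n-1 = 3:
  s[U,U] = ((-2.25)·(-2.25) + (1.75)·(1.75) + (-2.25)·(-2.25) + (2.75)·(2.75)) / 3 = 20.75/3 = 6.9167
  s[U,V] = ((-2.25)·(-1.75) + (1.75)·(1.25) + (-2.25)·(1.25) + (2.75)·(-0.75)) / 3 = 1.25/3 = 0.4167
  s[V,V] = ((-1.75)·(-1.75) + (1.25)·(1.25) + (1.25)·(1.25) + (-0.75)·(-0.75)) / 3 = 6.75/3 = 2.25
  Sample standard deviations s_i = √(s[i,i]):
  s(U) = √(6.9167) = 2.63
  s(V) = √(2.25) = 1.5

Step 3 — r_{ij} = s_{ij} / (s_i · s_j):
  r[U,U] = 1 (diagonal).
  r[U,V] = 0.4167 / (2.63 · 1.5) = 0.4167 / 3.9449 = 0.1056
  r[V,V] = 1 (diagonal).

R is symmetric with unit diagonal. Assembling:

R = [[1, 0.1056],
 [0.1056, 1]]


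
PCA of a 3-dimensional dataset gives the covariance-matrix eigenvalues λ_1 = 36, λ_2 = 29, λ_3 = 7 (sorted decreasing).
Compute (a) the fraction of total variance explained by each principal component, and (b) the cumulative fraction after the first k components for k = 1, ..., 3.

Step 1 — total variance = trace(Sigma) = Σ λ_i = 36 + 29 + 7 = 72.

Step 2 — fraction explained by component i = λ_i / Σ λ:
  PC1: 36/72 = 0.5
  PC2: 29/72 = 0.4028
  PC3: 7/72 = 0.0972

Step 3 — cumulative fraction after k components = (λ_1 + ... + λ_k) / Σ λ:
  k = 1: 36/72 = 0.5
  k = 2: (36 + 29)/72 = 65/72 = 0.9028
  k = 3: (36 + 29 + 7)/72 = 72/72 = 1

Summary (fraction, with percent):

explained: PC1 0.5 (50%), PC2 0.4028 (40.28%), PC3 0.0972 (9.72%);  cumulative: 0.5, 0.9028, 1


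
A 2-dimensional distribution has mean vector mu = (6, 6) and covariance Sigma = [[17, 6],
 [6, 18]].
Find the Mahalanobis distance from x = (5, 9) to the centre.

Step 1 — centre the observation: (x - mu) = (-1, 3).

Step 2 — invert Sigma. det(Sigma) = 17·18 - (6)² = 270.
  Sigma^{-1} = (1/det) · [[d, -b], [-b, a]] = [[0.0667, -0.0222],
 [-0.0222, 0.063]].

Step 3 — form the quadratic (x - mu)^T · Sigma^{-1} · (x - mu):
  Sigma^{-1} · (x - mu) = (-0.1333, 0.2111).
  (x - mu)^T · [Sigma^{-1} · (x - mu)] = (-1)·(-0.1333) + (3)·(0.2111) = 0.7667.

Step 4 — take square root: d = √(0.7667) ≈ 0.8756.

d(x, mu) = √(0.7667) ≈ 0.8756


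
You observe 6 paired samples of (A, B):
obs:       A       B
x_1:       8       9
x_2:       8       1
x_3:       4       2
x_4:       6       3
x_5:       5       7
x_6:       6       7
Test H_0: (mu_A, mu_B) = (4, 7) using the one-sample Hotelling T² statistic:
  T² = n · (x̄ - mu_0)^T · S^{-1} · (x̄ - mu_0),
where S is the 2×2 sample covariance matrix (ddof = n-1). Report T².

Step 1 — sample mean vector:
  mean(A) = (8 + 8 + 4 + 6 + 5 + 6) / 6 = 37/6 = 6.1667
  mean(B) = (9 + 1 + 2 + 3 + 7 + 7) / 6 = 29/6 = 4.8333
  x̄ = (6.1667, 4.8333),  deviation x̄ - mu_0 = (6.1667, 4.8333) - (4, 7) = (2.1667, -2.1667).

Step 2 — sample covariance matrix, S[i,j] = (1/(n-1)) · Σ_k (x_{k,i} - mean_i) · (x_{k,j} - mean_j), divisor n-1 = 5:
  S[A,A] = ((1.8333)·(1.8333) + (1.8333)·(1.8333) + (-2.1667)·(-2.1667) + (-0.1667)·(-0.1667) + (-1.1667)·(-1.1667) + (-0.1667)·(-0.1667)) / 5 = 12.8333/5 = 2.5667
  S[A,B] = ((1.8333)·(4.1667) + (1.8333)·(-3.8333) + (-2.1667)·(-2.8333) + (-0.1667)·(-1.8333) + (-1.1667)·(2.1667) + (-0.1667)·(2.1667)) / 5 = 4.1667/5 = 0.8333
  S[B,B] = ((4.1667)·(4.1667) + (-3.8333)·(-3.8333) + (-2.8333)·(-2.8333) + (-1.8333)·(-1.8333) + (2.1667)·(2.1667) + (2.1667)·(2.1667)) / 5 = 52.8333/5 = 10.5667
  S = [[2.5667, 0.8333],
 [0.8333, 10.5667]].

Step 3 — invert S. det(S) = 2.5667·10.5667 - (0.8333)² = 26.4267.
  S^{-1} = (1/det) · [[d, -b], [-b, a]] = [[0.3998, -0.0315],
 [-0.0315, 0.0971]].

Step 4 — quadratic form (x̄ - mu_0)^T · S^{-1} · (x̄ - mu_0):
  S^{-1} · (x̄ - mu_0) = (0.9347, -0.2788),
  (x̄ - mu_0)^T · [...] = (2.1667)·(0.9347) + (-2.1667)·(-0.2788) = 2.6291.

Step 5 — scale by n: T² = 6 · 2.6291 = 15.7745.

T² ≈ 15.7745


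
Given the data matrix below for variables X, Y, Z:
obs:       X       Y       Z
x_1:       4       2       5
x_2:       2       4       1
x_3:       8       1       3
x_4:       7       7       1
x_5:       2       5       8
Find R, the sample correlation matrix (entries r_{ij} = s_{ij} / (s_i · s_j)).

Step 1 — column means:
  mean(X) = (4 + 2 + 8 + 7 + 2) / 5 = 23/5 = 4.6
  mean(Y) = (2 + 4 + 1 + 7 + 5) / 5 = 19/5 = 3.8
  mean(Z) = (5 + 1 + 3 + 1 + 8) / 5 = 18/5 = 3.6

Step 2 — sample variances and covariances s[i,j] = (1/(n-1)) · Σ_k (x_{k,i} - mean_i) · (x_{k,j} - mean_j), with n-1 = 4:
  s[X,X] = ((-0.6)·(-0.6) + (-2.6)·(-2.6) + (3.4)·(3.4) + (2.4)·(2.4) + (-2.6)·(-2.6)) / 4 = 31.2/4 = 7.8
  s[X,Y] = ((-0.6)·(-1.8) + (-2.6)·(0.2) + (3.4)·(-2.8) + (2.4)·(3.2) + (-2.6)·(1.2)) / 4 = -4.4/4 = -1.1
  s[X,Z] = ((-0.6)·(1.4) + (-2.6)·(-2.6) + (3.4)·(-0.6) + (2.4)·(-2.6) + (-2.6)·(4.4)) / 4 = -13.8/4 = -3.45
  s[Y,Y] = ((-1.8)·(-1.8) + (0.2)·(0.2) + (-2.8)·(-2.8) + (3.2)·(3.2) + (1.2)·(1.2)) / 4 = 22.8/4 = 5.7
  s[Y,Z] = ((-1.8)·(1.4) + (0.2)·(-2.6) + (-2.8)·(-0.6) + (3.2)·(-2.6) + (1.2)·(4.4)) / 4 = -4.4/4 = -1.1
  s[Z,Z] = ((1.4)·(1.4) + (-2.6)·(-2.6) + (-0.6)·(-0.6) + (-2.6)·(-2.6) + (4.4)·(4.4)) / 4 = 35.2/4 = 8.8
  Sample standard deviations s_i = √(s[i,i]):
  s(X) = √(7.8) = 2.7928
  s(Y) = √(5.7) = 2.3875
  s(Z) = √(8.8) = 2.9665

Step 3 — r_{ij} = s_{ij} / (s_i · s_j):
  r[X,X] = 1 (diagonal).
  r[X,Y] = -1.1 / (2.7928 · 2.3875) = -1.1 / 6.6678 = -0.165
  r[X,Z] = -3.45 / (2.7928 · 2.9665) = -3.45 / 8.2849 = -0.4164
  r[Y,Y] = 1 (diagonal).
  r[Y,Z] = -1.1 / (2.3875 · 2.9665) = -1.1 / 7.0824 = -0.1553
  r[Z,Z] = 1 (diagonal).

R is symmetric with unit diagonal. Assembling:

R = [[1, -0.165, -0.4164],
 [-0.165, 1, -0.1553],
 [-0.4164, -0.1553, 1]]


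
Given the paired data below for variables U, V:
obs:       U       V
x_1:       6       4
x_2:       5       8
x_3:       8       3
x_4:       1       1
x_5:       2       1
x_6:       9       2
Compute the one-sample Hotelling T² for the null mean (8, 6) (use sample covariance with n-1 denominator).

Step 1 — sample mean vector:
  mean(U) = (6 + 5 + 8 + 1 + 2 + 9) / 6 = 31/6 = 5.1667
  mean(V) = (4 + 8 + 3 + 1 + 1 + 2) / 6 = 19/6 = 3.1667
  x̄ = (5.1667, 3.1667),  deviation x̄ - mu_0 = (5.1667, 3.1667) - (8, 6) = (-2.8333, -2.8333).

Step 2 — sample covariance matrix, S[i,j] = (1/(n-1)) · Σ_k (x_{k,i} - mean_i) · (x_{k,j} - mean_j), divisor n-1 = 5:
  S[U,U] = ((0.8333)·(0.8333) + (-0.1667)·(-0.1667) + (2.8333)·(2.8333) + (-4.1667)·(-4.1667) + (-3.1667)·(-3.1667) + (3.8333)·(3.8333)) / 5 = 50.8333/5 = 10.1667
  S[U,V] = ((0.8333)·(0.8333) + (-0.1667)·(4.8333) + (2.8333)·(-0.1667) + (-4.1667)·(-2.1667) + (-3.1667)·(-2.1667) + (3.8333)·(-1.1667)) / 5 = 10.8333/5 = 2.1667
  S[V,V] = ((0.8333)·(0.8333) + (4.8333)·(4.8333) + (-0.1667)·(-0.1667) + (-2.1667)·(-2.1667) + (-2.1667)·(-2.1667) + (-1.1667)·(-1.1667)) / 5 = 34.8333/5 = 6.9667
  S = [[10.1667, 2.1667],
 [2.1667, 6.9667]].

Step 3 — invert S. det(S) = 10.1667·6.9667 - (2.1667)² = 66.1333.
  S^{-1} = (1/det) · [[d, -b], [-b, a]] = [[0.1053, -0.0328],
 [-0.0328, 0.1537]].

Step 4 — quadratic form (x̄ - mu_0)^T · S^{-1} · (x̄ - mu_0):
  S^{-1} · (x̄ - mu_0) = (-0.2056, -0.3427),
  (x̄ - mu_0)^T · [...] = (-2.8333)·(-0.2056) + (-2.8333)·(-0.3427) = 1.5538.

Step 5 — scale by n: T² = 6 · 1.5538 = 9.3226.

T² ≈ 9.3226


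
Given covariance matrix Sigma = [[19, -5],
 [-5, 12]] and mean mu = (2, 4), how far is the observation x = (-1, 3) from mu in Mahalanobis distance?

Step 1 — centre the observation: (x - mu) = (-3, -1).

Step 2 — invert Sigma. det(Sigma) = 19·12 - (-5)² = 203.
  Sigma^{-1} = (1/det) · [[d, -b], [-b, a]] = [[0.0591, 0.0246],
 [0.0246, 0.0936]].

Step 3 — form the quadratic (x - mu)^T · Sigma^{-1} · (x - mu):
  Sigma^{-1} · (x - mu) = (-0.202, -0.1675).
  (x - mu)^T · [Sigma^{-1} · (x - mu)] = (-3)·(-0.202) + (-1)·(-0.1675) = 0.7734.

Step 4 — take square root: d = √(0.7734) ≈ 0.8794.

d(x, mu) = √(0.7734) ≈ 0.8794


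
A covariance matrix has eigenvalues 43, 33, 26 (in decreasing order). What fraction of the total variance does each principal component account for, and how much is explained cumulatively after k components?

Step 1 — total variance = trace(Sigma) = Σ λ_i = 43 + 33 + 26 = 102.

Step 2 — fraction explained by component i = λ_i / Σ λ:
  PC1: 43/102 = 0.4216
  PC2: 33/102 = 0.3235
  PC3: 26/102 = 0.2549

Step 3 — cumulative fraction after k components = (λ_1 + ... + λ_k) / Σ λ:
  k = 1: 43/102 = 0.4216
  k = 2: (43 + 33)/102 = 76/102 = 0.7451
  k = 3: (43 + 33 + 26)/102 = 102/102 = 1

Summary (fraction, with percent):

explained: PC1 0.4216 (42.16%), PC2 0.3235 (32.35%), PC3 0.2549 (25.49%);  cumulative: 0.4216, 0.7451, 1


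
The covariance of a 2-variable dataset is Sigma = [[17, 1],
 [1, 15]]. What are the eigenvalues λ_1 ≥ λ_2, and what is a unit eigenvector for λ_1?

Step 1 — characteristic polynomial of 2×2 Sigma:
  det(Sigma - λI) = λ² - trace · λ + det = 0.
  trace = 17 + 15 = 32, det = 17·15 - (1)² = 254.
Step 2 — discriminant:
  Δ = trace² - 4·det = 1024 - 1016 = 8.
Step 3 — eigenvalues:
  λ = (trace ± √Δ)/2 = (32 ± 2.8284)/2,
  λ_1 = 17.4142,  λ_2 = 14.5858.

Step 4 — unit eigenvector for λ_1: solve (Sigma - λ_1 I)v = 0. First row:
  (17 - 17.4142)·v_x + (1)·v_y = 0, i.e. (-0.4142)·v_x + (1)·v_y = 0,
  so v ∝ (b, λ_1 - a) = (1, 0.4142) = u.
  ||u|| = √((1)² + (0.4142)²) = √(1.1716) ≈ 1.0824,
  v_1 = u/||u|| ≈ (0.9239, 0.3827) (||v_1|| = 1).

λ_1 = 17.4142,  λ_2 = 14.5858;  v_1 ≈ (0.9239, 0.3827)


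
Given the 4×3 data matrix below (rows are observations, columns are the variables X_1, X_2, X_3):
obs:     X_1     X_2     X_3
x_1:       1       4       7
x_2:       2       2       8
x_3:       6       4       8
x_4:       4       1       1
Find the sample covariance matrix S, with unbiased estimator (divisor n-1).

Step 1 — column means:
  mean(X_1) = (1 + 2 + 6 + 4) / 4 = 13/4 = 3.25
  mean(X_2) = (4 + 2 + 4 + 1) / 4 = 11/4 = 2.75
  mean(X_3) = (7 + 8 + 8 + 1) / 4 = 24/4 = 6

Step 2 — sample covariance S[i,j] = (1/(n-1)) · Σ_k (x_{k,i} - mean_i) · (x_{k,j} - mean_j), with n-1 = 3.
  S[X_1,X_1] = ((-2.25)·(-2.25) + (-1.25)·(-1.25) + (2.75)·(2.75) + (0.75)·(0.75)) / 3 = 14.75/3 = 4.9167
  S[X_1,X_2] = ((-2.25)·(1.25) + (-1.25)·(-0.75) + (2.75)·(1.25) + (0.75)·(-1.75)) / 3 = 0.25/3 = 0.0833
  S[X_1,X_3] = ((-2.25)·(1) + (-1.25)·(2) + (2.75)·(2) + (0.75)·(-5)) / 3 = -3/3 = -1
  S[X_2,X_2] = ((1.25)·(1.25) + (-0.75)·(-0.75) + (1.25)·(1.25) + (-1.75)·(-1.75)) / 3 = 6.75/3 = 2.25
  S[X_2,X_3] = ((1.25)·(1) + (-0.75)·(2) + (1.25)·(2) + (-1.75)·(-5)) / 3 = 11/3 = 3.6667
  S[X_3,X_3] = ((1)·(1) + (2)·(2) + (2)·(2) + (-5)·(-5)) / 3 = 34/3 = 11.3333

S is symmetric (S[j,i] = S[i,j]). Assembling:

S = [[4.9167, 0.0833, -1],
 [0.0833, 2.25, 3.6667],
 [-1, 3.6667, 11.3333]]


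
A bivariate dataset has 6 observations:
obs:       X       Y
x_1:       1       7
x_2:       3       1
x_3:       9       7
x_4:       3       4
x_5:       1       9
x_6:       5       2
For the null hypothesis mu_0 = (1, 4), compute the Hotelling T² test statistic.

Step 1 — sample mean vector:
  mean(X) = (1 + 3 + 9 + 3 + 1 + 5) / 6 = 22/6 = 3.6667
  mean(Y) = (7 + 1 + 7 + 4 + 9 + 2) / 6 = 30/6 = 5
  x̄ = (3.6667, 5),  deviation x̄ - mu_0 = (3.6667, 5) - (1, 4) = (2.6667, 1).

Step 2 — sample covariance matrix, S[i,j] = (1/(n-1)) · Σ_k (x_{k,i} - mean_i) · (x_{k,j} - mean_j), divisor n-1 = 5:
  S[X,X] = ((-2.6667)·(-2.6667) + (-0.6667)·(-0.6667) + (5.3333)·(5.3333) + (-0.6667)·(-0.6667) + (-2.6667)·(-2.6667) + (1.3333)·(1.3333)) / 5 = 45.3333/5 = 9.0667
  S[X,Y] = ((-2.6667)·(2) + (-0.6667)·(-4) + (5.3333)·(2) + (-0.6667)·(-1) + (-2.6667)·(4) + (1.3333)·(-3)) / 5 = -6/5 = -1.2
  S[Y,Y] = ((2)·(2) + (-4)·(-4) + (2)·(2) + (-1)·(-1) + (4)·(4) + (-3)·(-3)) / 5 = 50/5 = 10
  S = [[9.0667, -1.2],
 [-1.2, 10]].

Step 3 — invert S. det(S) = 9.0667·10 - (-1.2)² = 89.2267.
  S^{-1} = (1/det) · [[d, -b], [-b, a]] = [[0.1121, 0.0134],
 [0.0134, 0.1016]].

Step 4 — quadratic form (x̄ - mu_0)^T · S^{-1} · (x̄ - mu_0):
  S^{-1} · (x̄ - mu_0) = (0.3123, 0.1375),
  (x̄ - mu_0)^T · [...] = (2.6667)·(0.3123) + (1)·(0.1375) = 0.9703.

Step 5 — scale by n: T² = 6 · 0.9703 = 5.8219.

T² ≈ 5.8219
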